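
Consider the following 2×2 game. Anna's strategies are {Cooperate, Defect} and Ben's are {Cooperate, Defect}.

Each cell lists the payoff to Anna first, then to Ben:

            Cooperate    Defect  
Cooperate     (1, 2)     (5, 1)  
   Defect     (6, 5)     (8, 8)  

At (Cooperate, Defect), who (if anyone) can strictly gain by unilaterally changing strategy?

Anna at (Cooperate, Defect) earns 5; deviating to Defect yields 8 — a strict improvement.
Ben earns 1; deviating to Cooperate yields 2 — a strict improvement.
Both Anna and Ben have strictly profitable deviations.

Both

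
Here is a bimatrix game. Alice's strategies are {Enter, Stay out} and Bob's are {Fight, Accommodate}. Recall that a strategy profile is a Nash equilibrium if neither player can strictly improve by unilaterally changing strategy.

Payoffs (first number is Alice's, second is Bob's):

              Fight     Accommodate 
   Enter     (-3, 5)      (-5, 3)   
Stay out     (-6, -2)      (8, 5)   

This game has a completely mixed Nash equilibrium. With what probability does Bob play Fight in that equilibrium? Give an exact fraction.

13/16

Let c be the probability that Bob plays Fight. In a completely mixed equilibrium, Alice must be indifferent between Enter and Stay out.
Alice's expected payoff from Enter is −3c − 5(1−c); from Stay out it is −6c + 8(1−c).
Setting these equal: 2c − 5 = −14c + 8, so c = 13/16.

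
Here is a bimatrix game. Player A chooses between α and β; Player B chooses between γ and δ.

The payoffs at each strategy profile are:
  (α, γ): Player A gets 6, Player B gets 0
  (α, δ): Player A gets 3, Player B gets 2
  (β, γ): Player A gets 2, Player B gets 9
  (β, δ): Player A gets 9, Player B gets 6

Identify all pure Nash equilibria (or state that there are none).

(α, γ): Player B prefers δ (2 > 0) — not an equilibrium.
(α, δ): Player A prefers β (9 > 3) — not an equilibrium.
(β, γ): Player A prefers α (6 > 2) — not an equilibrium.
(β, δ): Player B prefers γ (9 > 6) — not an equilibrium.

none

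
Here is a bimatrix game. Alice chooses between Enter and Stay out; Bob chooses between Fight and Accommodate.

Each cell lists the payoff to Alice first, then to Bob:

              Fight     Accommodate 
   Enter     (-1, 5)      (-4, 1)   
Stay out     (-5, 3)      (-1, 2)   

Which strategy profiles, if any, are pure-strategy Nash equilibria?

(Enter, Fight): Alice gets -1 ≥ -5 from Stay out, and Bob gets 5 ≥ 1 from Accommodate — Nash equilibrium.
(Enter, Accommodate): Alice prefers Stay out (-1 > -4); Bob prefers Fight (5 > 1) — not an equilibrium.
(Stay out, Fight): Alice prefers Enter (-1 > -5) — not an equilibrium.
(Stay out, Accommodate): Bob prefers Fight (3 > 2) — not an equilibrium.

(Enter, Fight)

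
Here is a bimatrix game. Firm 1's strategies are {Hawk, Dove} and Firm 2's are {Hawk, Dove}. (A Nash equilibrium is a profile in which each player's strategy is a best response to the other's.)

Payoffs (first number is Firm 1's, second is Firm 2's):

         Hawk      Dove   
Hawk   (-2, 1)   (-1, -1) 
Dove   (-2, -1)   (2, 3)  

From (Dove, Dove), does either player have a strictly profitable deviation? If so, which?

Neither

Firm 1 at (Dove, Dove) earns 2; deviating to Hawk yields -1 — not better.
Firm 2 earns 3; deviating to Hawk yields -1 — not better.
Neither player can strictly improve; the profile is a Nash equilibrium.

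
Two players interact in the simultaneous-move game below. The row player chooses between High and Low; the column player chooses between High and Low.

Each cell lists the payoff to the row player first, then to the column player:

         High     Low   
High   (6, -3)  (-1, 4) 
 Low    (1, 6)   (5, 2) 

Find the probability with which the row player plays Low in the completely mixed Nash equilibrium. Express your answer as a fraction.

Let x be the probability that the row player plays High. In a completely mixed equilibrium, the column player must be indifferent between High and Low.
The column player's expected payoff from High is −3x + 6(1−x); from Low it is 4x + 2(1−x).
Setting these equal: −9x + 6 = 2x + 2, so x = 4/11.
Therefore the row player plays Low with probability 1 − 4/11 = 7/11.

7/11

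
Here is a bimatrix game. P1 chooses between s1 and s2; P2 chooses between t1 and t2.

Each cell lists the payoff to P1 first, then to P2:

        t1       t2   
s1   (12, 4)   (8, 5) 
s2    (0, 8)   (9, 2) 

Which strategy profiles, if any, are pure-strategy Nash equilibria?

(s1, t1): P2 prefers t2 (5 > 4) — not an equilibrium.
(s1, t2): P1 prefers s2 (9 > 8) — not an equilibrium.
(s2, t1): P1 prefers s1 (12 > 0) — not an equilibrium.
(s2, t2): P2 prefers t1 (8 > 2) — not an equilibrium.

none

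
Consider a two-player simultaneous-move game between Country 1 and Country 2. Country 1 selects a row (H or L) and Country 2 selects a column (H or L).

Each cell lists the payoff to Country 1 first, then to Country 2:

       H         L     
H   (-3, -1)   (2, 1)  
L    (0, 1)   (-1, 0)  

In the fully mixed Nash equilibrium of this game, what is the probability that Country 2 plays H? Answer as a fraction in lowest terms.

Let c be the probability that Country 2 plays H. In a completely mixed equilibrium, Country 1 must be indifferent between H and L.
Country 1's expected payoff from H is −3c + 2(1−c); from L it is −(1−c).
Setting these equal: −5c + 2 = c − 1, so c = 1/2.

1/2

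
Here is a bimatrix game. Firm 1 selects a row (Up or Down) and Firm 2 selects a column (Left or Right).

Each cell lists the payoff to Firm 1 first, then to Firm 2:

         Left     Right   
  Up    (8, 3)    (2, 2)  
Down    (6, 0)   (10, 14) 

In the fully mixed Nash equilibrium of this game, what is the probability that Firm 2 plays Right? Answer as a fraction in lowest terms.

1/5

Let c be the probability that Firm 2 plays Left. In a completely mixed equilibrium, Firm 1 must be indifferent between Up and Down.
Firm 1's expected payoff from Up is 8c + 2(1−c); from Down it is 6c + 10(1−c).
Setting these equal: 6c + 2 = −4c + 10, so c = 4/5.
Therefore Firm 2 plays Right with probability 1 − 4/5 = 1/5.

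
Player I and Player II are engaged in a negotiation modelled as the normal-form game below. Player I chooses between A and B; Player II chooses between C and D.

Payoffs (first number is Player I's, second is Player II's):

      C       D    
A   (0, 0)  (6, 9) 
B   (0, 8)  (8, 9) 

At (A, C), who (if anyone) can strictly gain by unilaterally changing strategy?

Player II

Player I at (A, C) earns 0; deviating to B yields 0 — not better.
Player II earns 0; deviating to D yields 9 — a strict improvement.
Only Player II has a strictly profitable deviation.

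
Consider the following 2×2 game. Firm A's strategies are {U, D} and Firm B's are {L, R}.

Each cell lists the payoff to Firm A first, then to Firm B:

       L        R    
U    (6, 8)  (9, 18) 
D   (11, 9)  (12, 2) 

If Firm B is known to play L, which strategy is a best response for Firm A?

Against L, Firm A earns 6 from U and 11 from D.
So D is the best response.

D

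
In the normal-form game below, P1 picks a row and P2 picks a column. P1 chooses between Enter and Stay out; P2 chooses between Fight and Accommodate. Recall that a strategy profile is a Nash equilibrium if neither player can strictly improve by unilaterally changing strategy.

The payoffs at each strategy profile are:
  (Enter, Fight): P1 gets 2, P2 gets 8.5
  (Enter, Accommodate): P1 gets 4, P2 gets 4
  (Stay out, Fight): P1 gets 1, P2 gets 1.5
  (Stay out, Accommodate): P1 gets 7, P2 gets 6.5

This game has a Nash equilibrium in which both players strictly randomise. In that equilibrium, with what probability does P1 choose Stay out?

Let p be the probability that P1 plays Enter. In a completely mixed equilibrium, P2 must be indifferent between Fight and Accommodate.
P2's expected payoff from Fight is 8.5p + 1.5(1−p); from Accommodate it is 4p + 6.5(1−p).
Setting these equal: 7p + 1.5 = −2.5p + 6.5, so p = 10/19.
Therefore P1 plays Stay out with probability 1 − 10/19 = 9/19.

9/19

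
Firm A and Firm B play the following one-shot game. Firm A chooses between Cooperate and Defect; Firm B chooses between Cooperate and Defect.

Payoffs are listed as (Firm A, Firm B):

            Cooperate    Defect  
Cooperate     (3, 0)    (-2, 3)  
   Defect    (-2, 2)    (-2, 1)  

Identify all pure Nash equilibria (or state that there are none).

(Cooperate, Defect)

(Cooperate, Cooperate): Firm B prefers Defect (3 > 0) — not an equilibrium.
(Cooperate, Defect): Firm A gets -2 ≥ -2 from Defect, and Firm B gets 3 ≥ 0 from Cooperate — Nash equilibrium.
(Defect, Cooperate): Firm A prefers Cooperate (3 > -2) — not an equilibrium.
(Defect, Defect): Firm B prefers Cooperate (2 > 1) — not an equilibrium.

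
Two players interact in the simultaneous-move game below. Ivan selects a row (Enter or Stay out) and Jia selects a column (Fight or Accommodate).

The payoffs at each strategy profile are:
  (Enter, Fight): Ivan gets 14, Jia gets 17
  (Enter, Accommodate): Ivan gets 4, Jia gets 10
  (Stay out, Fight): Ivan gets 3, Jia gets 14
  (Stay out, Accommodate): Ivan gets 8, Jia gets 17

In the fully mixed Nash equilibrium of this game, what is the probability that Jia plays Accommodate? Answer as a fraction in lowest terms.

Let c be the probability that Jia plays Fight. In a completely mixed equilibrium, Ivan must be indifferent between Enter and Stay out.
Ivan's expected payoff from Enter is 14c + 4(1−c); from Stay out it is 3c + 8(1−c).
Setting these equal: 10c + 4 = −5c + 8, so c = 4/15.
Therefore Jia plays Accommodate with probability 1 − 4/15 = 11/15.

11/15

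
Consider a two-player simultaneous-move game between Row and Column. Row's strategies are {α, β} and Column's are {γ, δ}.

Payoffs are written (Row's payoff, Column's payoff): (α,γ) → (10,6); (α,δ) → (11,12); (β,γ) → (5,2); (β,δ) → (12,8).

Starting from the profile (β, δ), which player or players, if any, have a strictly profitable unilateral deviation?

Row at (β, δ) earns 12; deviating to α yields 11 — not better.
Column earns 8; deviating to γ yields 2 — not better.
Neither player can strictly improve; the profile is a Nash equilibrium.

Neither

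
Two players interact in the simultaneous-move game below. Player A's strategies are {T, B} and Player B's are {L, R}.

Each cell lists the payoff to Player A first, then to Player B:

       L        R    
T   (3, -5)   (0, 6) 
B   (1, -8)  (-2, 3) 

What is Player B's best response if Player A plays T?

R

Against T, Player B earns -5 from L and 6 from R.
So R is the best response.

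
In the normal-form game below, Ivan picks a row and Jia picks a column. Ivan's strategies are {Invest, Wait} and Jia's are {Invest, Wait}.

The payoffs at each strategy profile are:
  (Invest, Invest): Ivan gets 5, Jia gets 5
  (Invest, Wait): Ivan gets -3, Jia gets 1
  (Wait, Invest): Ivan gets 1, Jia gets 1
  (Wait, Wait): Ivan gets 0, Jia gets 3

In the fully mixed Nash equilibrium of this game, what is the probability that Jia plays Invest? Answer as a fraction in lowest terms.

Let c be the probability that Jia plays Invest. In a completely mixed equilibrium, Ivan must be indifferent between Invest and Wait.
Ivan's expected payoff from Invest is 5c − 3(1−c); from Wait it is c.
Setting these equal: 8c − 3 = c, so c = 3/7.

3/7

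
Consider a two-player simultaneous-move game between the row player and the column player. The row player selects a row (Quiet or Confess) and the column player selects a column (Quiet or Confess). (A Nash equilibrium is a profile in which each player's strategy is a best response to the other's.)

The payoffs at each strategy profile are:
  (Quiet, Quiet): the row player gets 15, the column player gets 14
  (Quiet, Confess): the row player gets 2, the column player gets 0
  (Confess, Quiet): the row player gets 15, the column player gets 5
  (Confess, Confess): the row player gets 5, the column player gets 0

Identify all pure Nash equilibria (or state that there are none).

(Quiet, Quiet): the row player gets 15 ≥ 15 from Confess, and the column player gets 14 ≥ 0 from Confess — Nash equilibrium.
(Quiet, Confess): the row player prefers Confess (5 > 2); the column player prefers Quiet (14 > 0) — not an equilibrium.
(Confess, Quiet): the row player gets 15 ≥ 15 from Quiet, and the column player gets 5 ≥ 0 from Confess — Nash equilibrium.
(Confess, Confess): the column player prefers Quiet (5 > 0) — not an equilibrium.

(Quiet, Quiet) and (Confess, Quiet)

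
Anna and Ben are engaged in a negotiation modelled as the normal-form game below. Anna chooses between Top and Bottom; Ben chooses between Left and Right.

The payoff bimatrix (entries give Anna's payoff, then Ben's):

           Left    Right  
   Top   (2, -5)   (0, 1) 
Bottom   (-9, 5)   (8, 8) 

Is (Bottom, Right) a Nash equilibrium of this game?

Yes

At (Bottom, Right), Anna earns 8; switching to Top would give 0, so Anna has no profitable deviation.
Ben earns 8; switching to Left would give 5, so Ben has no profitable deviation.
Neither player can gain by a unilateral deviation, so this profile is a Nash equilibrium.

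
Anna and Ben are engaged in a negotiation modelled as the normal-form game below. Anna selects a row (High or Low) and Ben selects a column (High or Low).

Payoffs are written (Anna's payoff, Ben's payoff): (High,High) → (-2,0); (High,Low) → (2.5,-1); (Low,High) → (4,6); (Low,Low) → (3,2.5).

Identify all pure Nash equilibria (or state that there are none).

(Low, High)

(High, High): Anna prefers Low (4 > -2) — not an equilibrium.
(High, Low): Anna prefers Low (3 > 2.5); Ben prefers High (0 > -1) — not an equilibrium.
(Low, High): Anna gets 4 ≥ -2 from High, and Ben gets 6 ≥ 2.5 from Low — Nash equilibrium.
(Low, Low): Ben prefers High (6 > 2.5) — not an equilibrium.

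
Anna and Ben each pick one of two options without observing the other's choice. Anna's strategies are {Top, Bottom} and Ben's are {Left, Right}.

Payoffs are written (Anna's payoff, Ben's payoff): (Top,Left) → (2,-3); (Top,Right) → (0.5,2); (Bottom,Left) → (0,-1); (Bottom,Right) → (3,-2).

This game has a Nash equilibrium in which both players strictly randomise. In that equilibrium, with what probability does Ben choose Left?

5/9

Let c be the probability that Ben plays Left. In a completely mixed equilibrium, Anna must be indifferent between Top and Bottom.
Anna's expected payoff from Top is 2c + 0.5(1−c); from Bottom it is 3(1−c).
Setting these equal: 1.5c + 0.5 = −3c + 3, so c = 5/9.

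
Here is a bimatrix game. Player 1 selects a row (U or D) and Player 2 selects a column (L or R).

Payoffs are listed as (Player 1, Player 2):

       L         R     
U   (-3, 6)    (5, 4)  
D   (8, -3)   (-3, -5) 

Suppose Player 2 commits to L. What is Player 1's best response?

D

Against L, Player 1 earns -3 from U and 8 from D.
So D is the best response.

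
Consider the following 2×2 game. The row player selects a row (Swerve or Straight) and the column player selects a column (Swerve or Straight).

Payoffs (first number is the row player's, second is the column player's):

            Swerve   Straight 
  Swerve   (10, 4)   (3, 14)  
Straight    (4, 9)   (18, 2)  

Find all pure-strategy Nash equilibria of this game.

(Swerve, Swerve): the column player prefers Straight (14 > 4) — not an equilibrium.
(Swerve, Straight): the row player prefers Straight (18 > 3) — not an equilibrium.
(Straight, Swerve): the row player prefers Swerve (10 > 4) — not an equilibrium.
(Straight, Straight): the column player prefers Swerve (9 > 2) — not an equilibrium.

none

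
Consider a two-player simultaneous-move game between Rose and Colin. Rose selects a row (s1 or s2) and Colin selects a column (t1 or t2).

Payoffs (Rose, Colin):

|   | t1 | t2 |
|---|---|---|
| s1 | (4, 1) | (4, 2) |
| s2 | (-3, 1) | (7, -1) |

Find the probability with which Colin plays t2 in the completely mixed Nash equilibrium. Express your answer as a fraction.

7/10

Let y be the probability that Colin plays t1. In a completely mixed equilibrium, Rose must be indifferent between s1 and s2.
Rose's expected payoff from s1 is 4y + 4(1−y); from s2 it is −3y + 7(1−y).
Setting these equal: 4 = −10y + 7, so y = 3/10.
Therefore Colin plays t2 with probability 1 − 3/10 = 7/10.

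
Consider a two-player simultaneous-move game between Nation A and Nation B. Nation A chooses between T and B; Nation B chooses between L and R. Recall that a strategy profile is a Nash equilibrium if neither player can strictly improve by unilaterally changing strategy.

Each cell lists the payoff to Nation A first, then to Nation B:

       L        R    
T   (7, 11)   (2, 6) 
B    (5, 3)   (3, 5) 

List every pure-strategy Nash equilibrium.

(T, L) and (B, R)

(T, L): Nation A gets 7 ≥ 5 from B, and Nation B gets 11 ≥ 6 from R — Nash equilibrium.
(T, R): Nation A prefers B (3 > 2); Nation B prefers L (11 > 6) — not an equilibrium.
(B, L): Nation A prefers T (7 > 5); Nation B prefers R (5 > 3) — not an equilibrium.
(B, R): Nation A gets 3 ≥ 2 from T, and Nation B gets 5 ≥ 3 from L — Nash equilibrium.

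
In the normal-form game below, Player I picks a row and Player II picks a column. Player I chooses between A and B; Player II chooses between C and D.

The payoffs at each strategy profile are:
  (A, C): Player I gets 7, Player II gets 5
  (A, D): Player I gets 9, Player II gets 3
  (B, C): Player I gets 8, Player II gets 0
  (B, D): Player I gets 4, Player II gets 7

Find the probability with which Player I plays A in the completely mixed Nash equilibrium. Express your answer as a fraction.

Let r be the probability that Player I plays A. In a completely mixed equilibrium, Player II must be indifferent between C and D.
Player II's expected payoff from C is 5r; from D it is 3r + 7(1−r).
Setting these equal: 5r = −4r + 7, so r = 7/9.

7/9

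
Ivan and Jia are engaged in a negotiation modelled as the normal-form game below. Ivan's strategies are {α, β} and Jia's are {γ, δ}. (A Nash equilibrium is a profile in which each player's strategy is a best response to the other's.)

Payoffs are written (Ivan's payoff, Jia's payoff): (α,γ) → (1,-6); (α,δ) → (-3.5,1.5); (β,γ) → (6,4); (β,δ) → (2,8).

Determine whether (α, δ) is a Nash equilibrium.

At (α, δ), Ivan earns -3.5; switching to β would give 2, so Ivan would deviate.
Jia earns 1.5; switching to γ would give -6, so Jia has no profitable deviation.
Since at least one player can profitably deviate, this is not a Nash equilibrium.

No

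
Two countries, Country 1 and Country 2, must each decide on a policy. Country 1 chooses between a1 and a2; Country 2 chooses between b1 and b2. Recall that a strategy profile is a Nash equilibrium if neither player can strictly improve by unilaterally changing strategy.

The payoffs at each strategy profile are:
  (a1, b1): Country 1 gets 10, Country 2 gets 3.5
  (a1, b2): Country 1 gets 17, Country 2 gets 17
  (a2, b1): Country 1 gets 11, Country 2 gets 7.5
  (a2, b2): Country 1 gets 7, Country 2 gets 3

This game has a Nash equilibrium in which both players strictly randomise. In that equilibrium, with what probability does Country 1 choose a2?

Let x be the probability that Country 1 plays a1. In a completely mixed equilibrium, Country 2 must be indifferent between b1 and b2.
Country 2's expected payoff from b1 is 3.5x + 7.5(1−x); from b2 it is 17x + 3(1−x).
Setting these equal: −4x + 7.5 = 14x + 3, so x = 1/4.
Therefore Country 1 plays a2 with probability 1 − 1/4 = 3/4.

3/4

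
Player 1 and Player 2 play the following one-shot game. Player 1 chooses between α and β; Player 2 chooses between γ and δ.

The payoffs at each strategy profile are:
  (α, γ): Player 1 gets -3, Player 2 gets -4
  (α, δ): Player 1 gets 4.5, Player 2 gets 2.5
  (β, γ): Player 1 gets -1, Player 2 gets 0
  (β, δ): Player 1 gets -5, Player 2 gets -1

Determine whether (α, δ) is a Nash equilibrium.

At (α, δ), Player 1 earns 4.5; switching to β would give -5, so Player 1 has no profitable deviation.
Player 2 earns 2.5; switching to γ would give -4, so Player 2 has no profitable deviation.
Neither player can gain by a unilateral deviation, so this profile is a Nash equilibrium.

Yes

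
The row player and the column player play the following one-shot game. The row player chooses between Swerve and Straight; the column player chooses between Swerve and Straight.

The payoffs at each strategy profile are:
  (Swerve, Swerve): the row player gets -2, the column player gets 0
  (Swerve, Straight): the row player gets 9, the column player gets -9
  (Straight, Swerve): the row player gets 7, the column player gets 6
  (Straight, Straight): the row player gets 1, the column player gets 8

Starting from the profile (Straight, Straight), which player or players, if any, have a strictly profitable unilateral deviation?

The row player at (Straight, Straight) earns 1; deviating to Swerve yields 9 — a strict improvement.
The column player earns 8; deviating to Swerve yields 6 — not better.
Only the row player has a strictly profitable deviation.

The row player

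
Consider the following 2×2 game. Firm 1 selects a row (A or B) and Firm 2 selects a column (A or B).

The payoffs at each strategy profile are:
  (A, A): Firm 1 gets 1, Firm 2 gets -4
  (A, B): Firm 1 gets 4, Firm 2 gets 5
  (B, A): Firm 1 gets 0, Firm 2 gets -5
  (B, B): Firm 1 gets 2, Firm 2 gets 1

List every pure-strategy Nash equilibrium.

(A, A): Firm 2 prefers B (5 > -4) — not an equilibrium.
(A, B): Firm 1 gets 4 ≥ 2 from B, and Firm 2 gets 5 ≥ -4 from A — Nash equilibrium.
(B, A): Firm 1 prefers A (1 > 0); Firm 2 prefers B (1 > -5) — not an equilibrium.
(B, B): Firm 1 prefers A (4 > 2) — not an equilibrium.

(A, B)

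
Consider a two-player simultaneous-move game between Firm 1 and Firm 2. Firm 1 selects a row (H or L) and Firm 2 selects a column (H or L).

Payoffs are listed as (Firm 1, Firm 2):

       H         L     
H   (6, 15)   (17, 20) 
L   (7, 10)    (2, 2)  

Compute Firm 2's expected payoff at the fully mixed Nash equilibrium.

170/13

First find x, the probability Firm 1 plays H, from Firm 2's indifference between H and L: 15x + 10(1−x) = 20x + 2(1−x), giving x = 8/13.
Since Firm 2 is indifferent in equilibrium, Firm 2's expected payoff equals the payoff from either column against (8/13, 5/13). Using H: 15(8/13) + 10(5/13) = 170/13.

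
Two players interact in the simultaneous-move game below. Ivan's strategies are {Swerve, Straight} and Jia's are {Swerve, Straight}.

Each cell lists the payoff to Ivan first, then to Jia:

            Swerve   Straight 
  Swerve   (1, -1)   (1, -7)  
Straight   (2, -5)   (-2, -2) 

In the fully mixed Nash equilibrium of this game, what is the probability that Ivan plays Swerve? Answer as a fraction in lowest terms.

Let p be the probability that Ivan plays Swerve. In a completely mixed equilibrium, Jia must be indifferent between Swerve and Straight.
Jia's expected payoff from Swerve is −p − 5(1−p); from Straight it is −7p − 2(1−p).
Setting these equal: 4p − 5 = −5p − 2, so p = 1/3.

1/3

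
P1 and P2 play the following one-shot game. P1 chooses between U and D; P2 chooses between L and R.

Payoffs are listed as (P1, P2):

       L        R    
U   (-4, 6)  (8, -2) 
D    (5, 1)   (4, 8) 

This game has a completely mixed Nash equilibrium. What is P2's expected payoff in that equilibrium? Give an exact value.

10/3

First find x, the probability P1 plays U, from P2's indifference between L and R: 6x + (1−x) = −2x + 8(1−x), giving x = 7/15.
Since P2 is indifferent in equilibrium, P2's expected payoff equals the payoff from either column against (7/15, 8/15). Using L: 6(7/15) + (8/15) = 10/3.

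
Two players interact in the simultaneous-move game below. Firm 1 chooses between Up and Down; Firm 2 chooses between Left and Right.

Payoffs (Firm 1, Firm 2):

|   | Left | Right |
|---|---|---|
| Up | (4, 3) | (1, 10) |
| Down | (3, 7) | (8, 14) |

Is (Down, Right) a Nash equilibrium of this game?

At (Down, Right), Firm 1 earns 8; switching to Up would give 1, so Firm 1 has no profitable deviation.
Firm 2 earns 14; switching to Left would give 7, so Firm 2 has no profitable deviation.
Neither player can gain by a unilateral deviation, so this profile is a Nash equilibrium.

Yes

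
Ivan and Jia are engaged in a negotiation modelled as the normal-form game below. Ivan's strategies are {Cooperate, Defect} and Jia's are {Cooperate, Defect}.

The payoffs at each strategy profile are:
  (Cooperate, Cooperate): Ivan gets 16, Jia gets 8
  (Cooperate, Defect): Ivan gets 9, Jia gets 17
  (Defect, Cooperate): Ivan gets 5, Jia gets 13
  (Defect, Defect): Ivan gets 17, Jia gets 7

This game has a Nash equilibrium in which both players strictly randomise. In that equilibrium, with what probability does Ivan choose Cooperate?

2/5

Let r be the probability that Ivan plays Cooperate. In a completely mixed equilibrium, Jia must be indifferent between Cooperate and Defect.
Jia's expected payoff from Cooperate is 8r + 13(1−r); from Defect it is 17r + 7(1−r).
Setting these equal: −5r + 13 = 10r + 7, so r = 2/5.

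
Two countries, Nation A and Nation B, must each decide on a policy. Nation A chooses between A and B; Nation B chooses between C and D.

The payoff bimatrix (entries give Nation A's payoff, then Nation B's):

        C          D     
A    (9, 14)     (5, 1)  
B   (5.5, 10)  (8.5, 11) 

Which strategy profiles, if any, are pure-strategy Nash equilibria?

(A, C) and (B, D)

(A, C): Nation A gets 9 ≥ 5.5 from B, and Nation B gets 14 ≥ 1 from D — Nash equilibrium.
(A, D): Nation A prefers B (8.5 > 5); Nation B prefers C (14 > 1) — not an equilibrium.
(B, C): Nation A prefers A (9 > 5.5); Nation B prefers D (11 > 10) — not an equilibrium.
(B, D): Nation A gets 8.5 ≥ 5 from A, and Nation B gets 11 ≥ 10 from C — Nash equilibrium.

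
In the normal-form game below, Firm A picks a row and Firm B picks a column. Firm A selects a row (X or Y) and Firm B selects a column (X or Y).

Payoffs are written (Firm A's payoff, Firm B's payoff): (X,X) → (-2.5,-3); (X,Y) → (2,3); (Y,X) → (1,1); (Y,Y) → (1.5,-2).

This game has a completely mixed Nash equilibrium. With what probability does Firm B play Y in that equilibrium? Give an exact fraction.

Let y be the probability that Firm B plays X. In a completely mixed equilibrium, Firm A must be indifferent between X and Y.
Firm A's expected payoff from X is −2.5y + 2(1−y); from Y it is y + 1.5(1−y).
Setting these equal: −4.5y + 2 = −0.5y + 1.5, so y = 1/8.
Therefore Firm B plays Y with probability 1 − 1/8 = 7/8.

7/8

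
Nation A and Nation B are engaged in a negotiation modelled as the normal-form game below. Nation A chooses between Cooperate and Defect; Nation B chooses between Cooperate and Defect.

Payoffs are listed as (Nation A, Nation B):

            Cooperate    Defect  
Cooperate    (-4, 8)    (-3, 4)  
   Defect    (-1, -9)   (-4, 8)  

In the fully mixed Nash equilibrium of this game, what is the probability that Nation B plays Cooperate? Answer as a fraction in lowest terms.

1/4

Let y be the probability that Nation B plays Cooperate. In a completely mixed equilibrium, Nation A must be indifferent between Cooperate and Defect.
Nation A's expected payoff from Cooperate is −4y − 3(1−y); from Defect it is −y − 4(1−y).
Setting these equal: −y − 3 = 3y − 4, so y = 1/4.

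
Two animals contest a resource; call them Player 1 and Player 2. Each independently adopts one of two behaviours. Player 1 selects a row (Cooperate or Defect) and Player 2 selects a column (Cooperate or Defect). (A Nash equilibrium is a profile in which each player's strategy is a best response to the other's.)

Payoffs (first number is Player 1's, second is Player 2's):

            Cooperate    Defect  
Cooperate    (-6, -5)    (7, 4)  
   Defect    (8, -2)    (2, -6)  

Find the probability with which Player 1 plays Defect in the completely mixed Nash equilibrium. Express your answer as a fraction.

9/13

Let p be the probability that Player 1 plays Cooperate. In a completely mixed equilibrium, Player 2 must be indifferent between Cooperate and Defect.
Player 2's expected payoff from Cooperate is −5p − 2(1−p); from Defect it is 4p − 6(1−p).
Setting these equal: −3p − 2 = 10p − 6, so p = 4/13.
Therefore Player 1 plays Defect with probability 1 − 4/13 = 9/13.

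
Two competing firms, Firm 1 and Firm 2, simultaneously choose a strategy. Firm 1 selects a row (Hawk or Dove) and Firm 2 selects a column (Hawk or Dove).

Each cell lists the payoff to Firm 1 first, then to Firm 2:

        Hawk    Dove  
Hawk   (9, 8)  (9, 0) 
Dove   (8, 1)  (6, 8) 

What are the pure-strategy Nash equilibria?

(Hawk, Hawk): Firm 1 gets 9 ≥ 8 from Dove, and Firm 2 gets 8 ≥ 0 from Dove — Nash equilibrium.
(Hawk, Dove): Firm 2 prefers Hawk (8 > 0) — not an equilibrium.
(Dove, Hawk): Firm 1 prefers Hawk (9 > 8); Firm 2 prefers Dove (8 > 1) — not an equilibrium.
(Dove, Dove): Firm 1 prefers Hawk (9 > 6) — not an equilibrium.

(Hawk, Hawk)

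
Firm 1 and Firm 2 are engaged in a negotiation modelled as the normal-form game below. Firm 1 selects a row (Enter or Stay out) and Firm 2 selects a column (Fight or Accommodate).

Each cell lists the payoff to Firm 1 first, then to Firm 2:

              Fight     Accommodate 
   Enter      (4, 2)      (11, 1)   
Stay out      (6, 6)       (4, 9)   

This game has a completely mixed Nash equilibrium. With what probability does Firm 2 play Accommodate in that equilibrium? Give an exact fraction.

Let y be the probability that Firm 2 plays Fight. In a completely mixed equilibrium, Firm 1 must be indifferent between Enter and Stay out.
Firm 1's expected payoff from Enter is 4y + 11(1−y); from Stay out it is 6y + 4(1−y).
Setting these equal: −7y + 11 = 2y + 4, so y = 7/9.
Therefore Firm 2 plays Accommodate with probability 1 − 7/9 = 2/9.

2/9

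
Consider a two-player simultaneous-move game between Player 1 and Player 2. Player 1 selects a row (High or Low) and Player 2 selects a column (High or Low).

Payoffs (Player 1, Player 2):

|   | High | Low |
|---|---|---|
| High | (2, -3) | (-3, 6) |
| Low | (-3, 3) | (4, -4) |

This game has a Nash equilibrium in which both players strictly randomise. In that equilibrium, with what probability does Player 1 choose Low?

Let x be the probability that Player 1 plays High. In a completely mixed equilibrium, Player 2 must be indifferent between High and Low.
Player 2's expected payoff from High is −3x + 3(1−x); from Low it is 6x − 4(1−x).
Setting these equal: −6x + 3 = 10x − 4, so x = 7/16.
Therefore Player 1 plays Low with probability 1 − 7/16 = 9/16.

9/16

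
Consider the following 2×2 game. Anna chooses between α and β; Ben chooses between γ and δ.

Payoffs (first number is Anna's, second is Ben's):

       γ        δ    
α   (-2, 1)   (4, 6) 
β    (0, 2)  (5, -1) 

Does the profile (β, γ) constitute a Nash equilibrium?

Yes

At (β, γ), Anna earns 0; switching to α would give -2, so Anna has no profitable deviation.
Ben earns 2; switching to δ would give -1, so Ben has no profitable deviation.
Neither player can gain by a unilateral deviation, so this profile is a Nash equilibrium.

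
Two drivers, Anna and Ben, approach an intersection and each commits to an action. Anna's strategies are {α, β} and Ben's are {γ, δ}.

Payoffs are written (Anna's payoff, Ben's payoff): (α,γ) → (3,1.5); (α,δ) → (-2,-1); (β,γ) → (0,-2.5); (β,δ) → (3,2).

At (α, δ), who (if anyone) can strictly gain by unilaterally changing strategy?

Anna at (α, δ) earns -2; deviating to β yields 3 — a strict improvement.
Ben earns -1; deviating to γ yields 1.5 — a strict improvement.
Both Anna and Ben have strictly profitable deviations.

Both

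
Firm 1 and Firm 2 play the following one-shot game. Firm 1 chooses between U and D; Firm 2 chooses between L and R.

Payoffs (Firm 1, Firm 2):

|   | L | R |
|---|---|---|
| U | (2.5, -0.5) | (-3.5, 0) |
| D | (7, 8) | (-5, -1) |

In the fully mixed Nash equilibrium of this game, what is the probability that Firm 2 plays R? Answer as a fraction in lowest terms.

Let y be the probability that Firm 2 plays L. In a completely mixed equilibrium, Firm 1 must be indifferent between U and D.
Firm 1's expected payoff from U is 2.5y − 3.5(1−y); from D it is 7y − 5(1−y).
Setting these equal: 6y − 3.5 = 12y − 5, so y = 1/4.
Therefore Firm 2 plays R with probability 1 − 1/4 = 3/4.

3/4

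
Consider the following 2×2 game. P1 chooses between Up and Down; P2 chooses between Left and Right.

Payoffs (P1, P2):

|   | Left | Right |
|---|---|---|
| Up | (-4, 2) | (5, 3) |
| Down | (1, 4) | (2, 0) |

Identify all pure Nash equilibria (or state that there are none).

(Up, Left): P1 prefers Down (1 > -4); P2 prefers Right (3 > 2) — not an equilibrium.
(Up, Right): P1 gets 5 ≥ 2 from Down, and P2 gets 3 ≥ 2 from Left — Nash equilibrium.
(Down, Left): P1 gets 1 ≥ -4 from Up, and P2 gets 4 ≥ 0 from Right — Nash equilibrium.
(Down, Right): P1 prefers Up (5 > 2); P2 prefers Left (4 > 0) — not an equilibrium.

(Up, Right) and (Down, Left)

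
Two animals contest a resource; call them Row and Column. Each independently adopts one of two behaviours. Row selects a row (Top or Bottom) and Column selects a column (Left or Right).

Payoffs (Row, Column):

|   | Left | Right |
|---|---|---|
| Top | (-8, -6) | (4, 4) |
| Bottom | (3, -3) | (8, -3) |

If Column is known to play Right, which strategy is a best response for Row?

Against Right, Row earns 4 from Top and 8 from Bottom.
So Bottom is the best response.

Bottom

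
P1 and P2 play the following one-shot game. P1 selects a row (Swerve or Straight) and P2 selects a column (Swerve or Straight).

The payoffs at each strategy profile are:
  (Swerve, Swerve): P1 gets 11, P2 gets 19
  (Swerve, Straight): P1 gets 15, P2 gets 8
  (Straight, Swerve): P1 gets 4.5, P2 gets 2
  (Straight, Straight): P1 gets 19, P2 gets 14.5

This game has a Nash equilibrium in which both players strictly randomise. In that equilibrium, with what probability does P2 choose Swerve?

8/21

Let y be the probability that P2 plays Swerve. In a completely mixed equilibrium, P1 must be indifferent between Swerve and Straight.
P1's expected payoff from Swerve is 11y + 15(1−y); from Straight it is 4.5y + 19(1−y).
Setting these equal: −4y + 15 = −14.5y + 19, so y = 8/21.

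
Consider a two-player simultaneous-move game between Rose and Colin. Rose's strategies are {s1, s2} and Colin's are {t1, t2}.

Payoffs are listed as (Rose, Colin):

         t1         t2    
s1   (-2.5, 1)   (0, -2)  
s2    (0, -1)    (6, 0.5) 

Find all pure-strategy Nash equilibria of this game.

(s2, t2)

(s1, t1): Rose prefers s2 (0 > -2.5) — not an equilibrium.
(s1, t2): Rose prefers s2 (6 > 0); Colin prefers t1 (1 > -2) — not an equilibrium.
(s2, t1): Colin prefers t2 (0.5 > -1) — not an equilibrium.
(s2, t2): Rose gets 6 ≥ 0 from s1, and Colin gets 0.5 ≥ -1 from t1 — Nash equilibrium.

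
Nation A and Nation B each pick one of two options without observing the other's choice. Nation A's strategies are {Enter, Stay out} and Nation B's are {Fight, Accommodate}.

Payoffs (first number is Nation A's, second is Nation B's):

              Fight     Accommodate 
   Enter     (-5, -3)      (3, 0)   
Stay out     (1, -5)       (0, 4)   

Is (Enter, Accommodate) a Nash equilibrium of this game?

At (Enter, Accommodate), Nation A earns 3; switching to Stay out would give 0, so Nation A has no profitable deviation.
Nation B earns 0; switching to Fight would give -3, so Nation B has no profitable deviation.
Neither player can gain by a unilateral deviation, so this profile is a Nash equilibrium.

Yes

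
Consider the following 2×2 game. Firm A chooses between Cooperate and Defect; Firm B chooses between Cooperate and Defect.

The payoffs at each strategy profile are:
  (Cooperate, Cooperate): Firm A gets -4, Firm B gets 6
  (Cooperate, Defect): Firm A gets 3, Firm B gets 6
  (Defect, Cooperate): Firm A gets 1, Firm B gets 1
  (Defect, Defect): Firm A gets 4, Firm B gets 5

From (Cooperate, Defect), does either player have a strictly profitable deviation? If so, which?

Firm A at (Cooperate, Defect) earns 3; deviating to Defect yields 4 — a strict improvement.
Firm B earns 6; deviating to Cooperate yields 6 — not better.
Only Firm A has a strictly profitable deviation.

Firm A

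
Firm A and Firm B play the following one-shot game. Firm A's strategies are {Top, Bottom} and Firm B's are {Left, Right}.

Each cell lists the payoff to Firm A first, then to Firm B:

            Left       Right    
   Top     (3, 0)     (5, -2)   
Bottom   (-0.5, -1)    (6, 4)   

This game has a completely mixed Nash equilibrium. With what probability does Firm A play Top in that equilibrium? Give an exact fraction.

Let x be the probability that Firm A plays Top. In a completely mixed equilibrium, Firm B must be indifferent between Left and Right.
Firm B's expected payoff from Left is −(1−x); from Right it is −2x + 4(1−x).
Setting these equal: x − 1 = −6x + 4, so x = 5/7.

5/7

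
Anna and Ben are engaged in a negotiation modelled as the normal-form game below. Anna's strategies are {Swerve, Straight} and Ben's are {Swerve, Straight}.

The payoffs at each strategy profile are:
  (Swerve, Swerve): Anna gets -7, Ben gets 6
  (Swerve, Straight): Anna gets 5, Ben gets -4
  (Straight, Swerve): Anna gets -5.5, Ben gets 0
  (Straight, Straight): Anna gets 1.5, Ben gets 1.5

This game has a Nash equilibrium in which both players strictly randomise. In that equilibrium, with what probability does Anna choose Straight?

20/23

Let r be the probability that Anna plays Swerve. In a completely mixed equilibrium, Ben must be indifferent between Swerve and Straight.
Ben's expected payoff from Swerve is 6r; from Straight it is −4r + 1.5(1−r).
Setting these equal: 6r = −5.5r + 1.5, so r = 3/23.
Therefore Anna plays Straight with probability 1 − 3/23 = 20/23.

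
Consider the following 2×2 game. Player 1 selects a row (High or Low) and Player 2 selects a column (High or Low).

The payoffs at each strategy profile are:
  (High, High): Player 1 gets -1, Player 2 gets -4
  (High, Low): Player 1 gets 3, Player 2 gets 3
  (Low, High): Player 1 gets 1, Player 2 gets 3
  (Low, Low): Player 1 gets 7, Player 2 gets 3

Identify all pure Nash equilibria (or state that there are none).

(Low, High) and (Low, Low)

(High, High): Player 1 prefers Low (1 > -1); Player 2 prefers Low (3 > -4) — not an equilibrium.
(High, Low): Player 1 prefers Low (7 > 3) — not an equilibrium.
(Low, High): Player 1 gets 1 ≥ -1 from High, and Player 2 gets 3 ≥ 3 from Low — Nash equilibrium.
(Low, Low): Player 1 gets 7 ≥ 3 from High, and Player 2 gets 3 ≥ 3 from High — Nash equilibrium.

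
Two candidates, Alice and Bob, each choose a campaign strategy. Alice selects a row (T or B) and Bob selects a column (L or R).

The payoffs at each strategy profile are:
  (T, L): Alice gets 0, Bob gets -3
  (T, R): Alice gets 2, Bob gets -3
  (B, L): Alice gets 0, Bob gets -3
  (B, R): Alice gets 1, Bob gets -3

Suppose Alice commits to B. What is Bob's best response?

Against B, Bob earns -3 from L and -3 from R.
So either strategy is a best response.

either — both L and R are best responses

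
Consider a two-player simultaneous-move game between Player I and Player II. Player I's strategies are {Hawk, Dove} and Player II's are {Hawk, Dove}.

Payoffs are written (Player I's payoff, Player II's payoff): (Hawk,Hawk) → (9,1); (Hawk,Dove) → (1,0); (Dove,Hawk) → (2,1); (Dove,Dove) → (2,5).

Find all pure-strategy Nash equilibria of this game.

(Hawk, Hawk): Player I gets 9 ≥ 2 from Dove, and Player II gets 1 ≥ 0 from Dove — Nash equilibrium.
(Hawk, Dove): Player I prefers Dove (2 > 1); Player II prefers Hawk (1 > 0) — not an equilibrium.
(Dove, Hawk): Player I prefers Hawk (9 > 2); Player II prefers Dove (5 > 1) — not an equilibrium.
(Dove, Dove): Player I gets 2 ≥ 1 from Hawk, and Player II gets 5 ≥ 1 from Hawk — Nash equilibrium.

(Hawk, Hawk) and (Dove, Dove)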